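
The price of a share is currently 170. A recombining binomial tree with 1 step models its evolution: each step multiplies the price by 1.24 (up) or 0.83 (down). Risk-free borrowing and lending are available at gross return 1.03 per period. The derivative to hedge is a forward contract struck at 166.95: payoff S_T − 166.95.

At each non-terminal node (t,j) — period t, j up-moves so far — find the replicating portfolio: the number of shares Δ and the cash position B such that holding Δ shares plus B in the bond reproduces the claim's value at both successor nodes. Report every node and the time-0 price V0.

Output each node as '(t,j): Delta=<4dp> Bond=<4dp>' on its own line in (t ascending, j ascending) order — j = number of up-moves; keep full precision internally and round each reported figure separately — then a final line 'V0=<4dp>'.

(0,0): Delta=1.0000 Bond=-162.0874
V0=7.9126

Since d<R<u, set p* = (R−d)/(u−d) = 0.4878; price each node as the discounted p*-expectation of its children.
Terminal payoffs: V(1,0)=-25.8500, V(1,1)=43.8500
Node (0,0) S=170.0000: V=(p*·43.8500+(1−p*)·-25.8500)/1.03=7.9126; Δ=(43.8500−-25.8500)/(210.8000−141.1000)=1.0000; B=V−Δ·S=-162.0874
Root portfolio cost Δ·170+B reproduces V0=7.9126.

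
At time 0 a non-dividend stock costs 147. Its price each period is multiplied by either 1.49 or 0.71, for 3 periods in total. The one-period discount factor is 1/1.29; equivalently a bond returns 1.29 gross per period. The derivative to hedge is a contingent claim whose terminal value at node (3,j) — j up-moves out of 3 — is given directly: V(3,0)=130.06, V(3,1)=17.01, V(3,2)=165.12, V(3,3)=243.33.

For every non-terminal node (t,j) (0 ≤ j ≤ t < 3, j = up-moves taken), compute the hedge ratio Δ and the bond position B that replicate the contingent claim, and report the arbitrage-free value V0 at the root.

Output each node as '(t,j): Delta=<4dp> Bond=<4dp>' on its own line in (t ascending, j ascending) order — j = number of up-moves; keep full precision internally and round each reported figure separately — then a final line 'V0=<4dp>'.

(0,0): Delta=0.4837 Bond=10.4015
(1,0): Delta=0.7727 Bond=-16.7456
(1,1): Delta=0.4362 Bond=23.8191
(2,0): Delta=-1.9559 Bond=180.5926
(2,1): Delta=1.2210 Bond=-91.3241
(2,2): Delta=0.3072 Bond=72.8131
V0=81.5034

Since d<R<u, set p* = (R−d)/(u−d) = 0.7436; price each node as the discounted p*-expectation of its children.
Terminal values V(3,·): V(3,0)=130.0600, V(3,1)=17.0100, V(3,2)=165.1200, V(3,3)=243.3300
(2,0): S=74.1027. Δ = (V_up−V_dn)/(S_up−S_dn) = (17.0100−130.0600)/(110.4130−52.6129) = -1.9559. V = [p*·17.0100 + (1−p*)·130.0600]/1.29 = 35.6567. B = V − Δ·S = 180.5926.
(2,1): S=155.5113. Δ = (V_up−V_dn)/(S_up−S_dn) = (165.1200−17.0100)/(231.7118−110.4130) = 1.2210. V = [p*·165.1200 + (1−p*)·17.0100]/1.29 = 98.5605. B = V − Δ·S = -91.3241.
(2,2): S=326.3547. Δ = (V_up−V_dn)/(S_up−S_dn) = (243.3300−165.1200)/(486.2685−231.7118) = 0.3072. V = [p*·243.3300 + (1−p*)·165.1200]/1.29 = 173.0823. B = V − Δ·S = 72.8131.
(1,0): S=104.3700. Δ = (V_up−V_dn)/(S_up−S_dn) = (98.5605−35.6567)/(155.5113−74.1027) = 0.7727. V = [p*·98.5605 + (1−p*)·35.6567]/1.29 = 63.9003. B = V − Δ·S = -16.7456.
(1,1): S=219.0300. Δ = (V_up−V_dn)/(S_up−S_dn) = (173.0823−98.5605)/(326.3547−155.5113) = 0.4362. V = [p*·173.0823 + (1−p*)·98.5605]/1.29 = 119.3598. B = V − Δ·S = 23.8191.
(0,0): S=147.0000. Δ = (V_up−V_dn)/(S_up−S_dn) = (119.3598−63.9003)/(219.0300−104.3700) = 0.4837. V = [p*·119.3598 + (1−p*)·63.9003]/1.29 = 81.5034. B = V − Δ·S = 10.4015.
Each (Δ,B) replicates both successor values, so the strategy is self-financing and V0 is arbitrage-free.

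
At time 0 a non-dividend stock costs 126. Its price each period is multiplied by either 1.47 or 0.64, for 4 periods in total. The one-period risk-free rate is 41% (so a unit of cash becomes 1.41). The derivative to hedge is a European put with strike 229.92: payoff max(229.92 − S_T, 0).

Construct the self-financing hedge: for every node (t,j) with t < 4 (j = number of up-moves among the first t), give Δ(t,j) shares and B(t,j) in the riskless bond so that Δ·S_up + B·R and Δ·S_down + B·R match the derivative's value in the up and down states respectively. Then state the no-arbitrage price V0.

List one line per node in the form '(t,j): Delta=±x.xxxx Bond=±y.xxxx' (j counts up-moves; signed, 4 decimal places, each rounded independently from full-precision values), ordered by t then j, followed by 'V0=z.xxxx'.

Under the risk-neutral measure, an up-move has probability p* = (R−d)/(u−d) = 0.9277 and values discount at R = 1.41.
At expiry t=4: V(4,0)=208.7807, V(4,1)=181.3657, V(4,2)=118.3968, V(4,3)=0.0000, V(4,4)=0.0000
  t=3,j=0: stock 33.0301 → up 48.5543 (V=181.3657), down 21.1393 (V=208.7807). Price 130.0337; hedge Δ=-1.0000, bond B=163.0638.
  t=3,j=1: stock 75.8661 → up 111.5232 (V=118.3968), down 48.5543 (V=181.3657). Price 87.1977; hedge Δ=-1.0000, bond B=163.0638.
  t=3,j=2: stock 174.2550 → up 256.1548 (V=0.0000), down 111.5232 (V=118.3968). Price 6.0701; hedge Δ=-0.8186, bond B=148.7168.
  t=3,j=3: stock 400.2419 → up 588.3556 (V=0.0000), down 256.1548 (V=0.0000). Price 0.0000; hedge Δ=0.0000, bond B=0.0000.
  t=2,j=0: stock 51.6096 → up 75.8661 (V=87.1977), down 33.0301 (V=130.0337). Price 64.0385; hedge Δ=-1.0000, bond B=115.6481.
  t=2,j=1: stock 118.5408 → up 174.2550 (V=6.0701), down 75.8661 (V=87.1977). Price 8.4643; hedge Δ=-0.8246, bond B=106.2085.
  t=2,j=2: stock 272.2734 → up 400.2419 (V=0.0000), down 174.2550 (V=6.0701). Price 0.3112; hedge Δ=-0.0269, bond B=7.6245.
  t=1,j=0: stock 80.6400 → up 118.5408 (V=8.4643), down 51.6096 (V=64.0385). Price 8.8523; hedge Δ=-0.8303, bond B=75.8091.
  t=1,j=1: stock 185.2200 → up 272.2734 (V=0.3112), down 118.5408 (V=8.4643). Price 0.6387; hedge Δ=-0.0530, bond B=10.4618.
  t=0,j=0: stock 126.0000 → up 185.2200 (V=0.6387), down 80.6400 (V=8.8523). Price 0.8741; hedge Δ=-0.0785, bond B=10.7700.
Root portfolio cost Δ·126+B reproduces V0=0.8741.

(0,0): Delta=-0.0785 Bond=10.7700
(1,0): Delta=-0.8303 Bond=75.8091
(1,1): Delta=-0.0530 Bond=10.4618
(2,0): Delta=-1.0000 Bond=115.6481
(2,1): Delta=-0.8246 Bond=106.2085
(2,2): Delta=-0.0269 Bond=7.6245
(3,0): Delta=-1.0000 Bond=163.0638
(3,1): Delta=-1.0000 Bond=163.0638
(3,2): Delta=-0.8186 Bond=148.7168
(3,3): Delta=0.0000 Bond=0.0000
V0=0.8741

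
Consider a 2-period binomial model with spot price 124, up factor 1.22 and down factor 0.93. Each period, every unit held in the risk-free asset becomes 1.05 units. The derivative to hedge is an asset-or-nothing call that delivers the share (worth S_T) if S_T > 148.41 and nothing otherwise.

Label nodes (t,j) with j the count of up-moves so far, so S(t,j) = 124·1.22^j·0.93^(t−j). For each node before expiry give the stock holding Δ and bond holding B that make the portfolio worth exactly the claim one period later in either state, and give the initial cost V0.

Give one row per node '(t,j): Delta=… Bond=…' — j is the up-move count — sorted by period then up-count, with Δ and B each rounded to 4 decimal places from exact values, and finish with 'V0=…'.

Since d<R<u, set p* = (R−d)/(u−d) = 0.4138; price each node as the discounted p*-expectation of its children.
At expiry t=2: V(2,0)=0.0000, V(2,1)=0.0000, V(2,2)=184.5616
(1,0): S=115.3200. Δ = (V_up−V_dn)/(S_up−S_dn) = (0.0000−0.0000)/(140.6904−107.2476) = 0.0000. V = [p*·0.0000 + (1−p*)·0.0000]/1.05 = 0.0000. B = V − Δ·S = 0.0000.
(1,1): S=151.2800. Δ = (V_up−V_dn)/(S_up−S_dn) = (184.5616−0.0000)/(184.5616−140.6904) = 4.2069. V = [p*·184.5616 + (1−p*)·0.0000]/1.05 = 72.7336. B = V − Δ·S = -563.6857.
(0,0): S=124.0000. Δ = (V_up−V_dn)/(S_up−S_dn) = (72.7336−0.0000)/(151.2800−115.3200) = 2.0226. V = [p*·72.7336 + (1−p*)·0.0000]/1.05 = 28.6635. B = V − Δ·S = -222.1421.
Root portfolio cost Δ·124+B reproduces V0=28.6635.

(0,0): Delta=2.0226 Bond=-222.1421
(1,0): Delta=0.0000 Bond=0.0000
(1,1): Delta=4.2069 Bond=-563.6857
V0=28.6635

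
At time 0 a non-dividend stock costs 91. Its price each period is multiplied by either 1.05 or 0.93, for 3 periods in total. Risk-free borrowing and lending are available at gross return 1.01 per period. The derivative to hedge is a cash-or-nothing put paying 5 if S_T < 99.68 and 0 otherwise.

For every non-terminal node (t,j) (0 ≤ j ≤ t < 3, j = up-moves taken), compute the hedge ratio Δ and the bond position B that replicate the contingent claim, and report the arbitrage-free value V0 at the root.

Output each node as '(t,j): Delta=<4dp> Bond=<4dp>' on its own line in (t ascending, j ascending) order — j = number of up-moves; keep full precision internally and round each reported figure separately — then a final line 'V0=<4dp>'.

Under the risk-neutral measure, an up-move has probability p* = (R−d)/(u−d) = 0.6667 and values discount at R = 1.01.
Payoff layer (t=3): V(3,0)=5.0000, V(3,1)=5.0000, V(3,2)=5.0000, V(3,3)=0.0000
Node (2,0) S=78.7059: V=(p*·5.0000+(1−p*)·5.0000)/1.01=4.9505; Δ=(5.0000−5.0000)/(82.6412−73.1965)=0.0000; B=V−Δ·S=4.9505
Node (2,1) S=88.8615: V=(p*·5.0000+(1−p*)·5.0000)/1.01=4.9505; Δ=(5.0000−5.0000)/(93.3046−82.6412)=0.0000; B=V−Δ·S=4.9505
Node (2,2) S=100.3275: V=(p*·0.0000+(1−p*)·5.0000)/1.01=1.6502; Δ=(0.0000−5.0000)/(105.3439−93.3046)=-0.4153; B=V−Δ·S=43.3168
Node (1,0) S=84.6300: V=(p*·4.9505+(1−p*)·4.9505)/1.01=4.9015; Δ=(4.9505−4.9505)/(88.8615−78.7059)=0.0000; B=V−Δ·S=4.9015
Node (1,1) S=95.5500: V=(p*·1.6502+(1−p*)·4.9505)/1.01=2.7230; Δ=(1.6502−4.9505)/(100.3275−88.8615)=-0.2878; B=V−Δ·S=30.2258
Node (0,0) S=91.0000: V=(p*·2.7230+(1−p*)·4.9015)/1.01=3.4150; Δ=(2.7230−4.9015)/(95.5500−84.6300)=-0.1995; B=V−Δ·S=21.5687
The time-0 hedge costs 3.4150, which is the no-arbitrage price.

(0,0): Delta=-0.1995 Bond=21.5687
(1,0): Delta=0.0000 Bond=4.9015
(1,1): Delta=-0.2878 Bond=30.2258
(2,0): Delta=0.0000 Bond=4.9505
(2,1): Delta=0.0000 Bond=4.9505
(2,2): Delta=-0.4153 Bond=43.3168
V0=3.4150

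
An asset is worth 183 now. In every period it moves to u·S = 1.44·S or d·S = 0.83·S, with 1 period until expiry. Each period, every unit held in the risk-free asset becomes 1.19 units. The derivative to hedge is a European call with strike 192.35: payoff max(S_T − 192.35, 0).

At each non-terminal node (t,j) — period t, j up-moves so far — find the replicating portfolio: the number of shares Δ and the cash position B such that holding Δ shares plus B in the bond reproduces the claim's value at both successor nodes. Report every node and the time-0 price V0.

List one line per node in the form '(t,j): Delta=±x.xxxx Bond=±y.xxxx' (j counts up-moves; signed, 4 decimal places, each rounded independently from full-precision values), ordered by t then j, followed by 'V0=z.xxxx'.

(0,0): Delta=0.6376 Bond=-81.3764
V0=35.2958

Risk-neutral probability p* = (R−d)/(u−d) = (1.19−0.83)/(1.44−0.83) = 0.5902.
Terminal values V(1,·): V(1,0)=0.0000, V(1,1)=71.1700
(0,0): S=183.0000. Δ = (V_up−V_dn)/(S_up−S_dn) = (71.1700−0.0000)/(263.5200−151.8900) = 0.6376. V = [p*·71.1700 + (1−p*)·0.0000]/1.19 = 35.2958. B = V − Δ·S = -81.3764.
Self-financing check: at every node Δ·S+B equals the discounted successor values.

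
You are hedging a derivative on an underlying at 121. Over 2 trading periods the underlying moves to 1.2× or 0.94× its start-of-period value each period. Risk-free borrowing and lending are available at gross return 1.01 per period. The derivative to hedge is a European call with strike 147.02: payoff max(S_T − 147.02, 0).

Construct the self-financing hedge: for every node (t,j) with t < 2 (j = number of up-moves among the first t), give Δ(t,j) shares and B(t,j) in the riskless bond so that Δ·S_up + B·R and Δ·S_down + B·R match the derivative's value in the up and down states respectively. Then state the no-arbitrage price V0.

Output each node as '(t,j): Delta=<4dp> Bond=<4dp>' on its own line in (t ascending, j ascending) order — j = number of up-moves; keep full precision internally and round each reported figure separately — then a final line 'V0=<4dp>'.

Risk-neutral probability p* = (R−d)/(u−d) = (1.01−0.94)/(1.2−0.94) = 0.2692.
Payoff layer (t=2): V(2,0)=0.0000, V(2,1)=0.0000, V(2,2)=27.2200
Node (1,0) S=113.7400: V=(p*·0.0000+(1−p*)·0.0000)/1.01=0.0000; Δ=(0.0000−0.0000)/(136.4880−106.9156)=0.0000; B=V−Δ·S=0.0000
Node (1,1) S=145.2000: V=(p*·27.2200+(1−p*)·0.0000)/1.01=7.2559; Δ=(27.2200−0.0000)/(174.2400−136.4880)=0.7210; B=V−Δ·S=-97.4364
Node (0,0) S=121.0000: V=(p*·7.2559+(1−p*)·0.0000)/1.01=1.9342; Δ=(7.2559−0.0000)/(145.2000−113.7400)=0.2306; B=V−Δ·S=-25.9731
Check: Δ(0,0)·S0 + B(0,0) = 1.9342 = V0.

(0,0): Delta=0.2306 Bond=-25.9731
(1,0): Delta=0.0000 Bond=0.0000
(1,1): Delta=0.7210 Bond=-97.4364
V0=1.9342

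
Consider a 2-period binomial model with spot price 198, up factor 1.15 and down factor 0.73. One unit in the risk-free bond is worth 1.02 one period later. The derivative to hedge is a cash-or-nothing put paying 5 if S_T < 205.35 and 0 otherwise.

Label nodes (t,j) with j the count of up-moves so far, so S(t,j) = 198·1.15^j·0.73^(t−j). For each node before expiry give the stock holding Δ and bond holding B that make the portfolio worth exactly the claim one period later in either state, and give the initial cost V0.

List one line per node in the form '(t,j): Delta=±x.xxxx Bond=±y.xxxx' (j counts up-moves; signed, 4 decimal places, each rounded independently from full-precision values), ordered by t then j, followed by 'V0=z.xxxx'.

(0,0): Delta=-0.0407 Bond=10.5734
(1,0): Delta=0.0000 Bond=4.9020
(1,1): Delta=-0.0523 Bond=13.4220
V0=2.5146

The replicating-portfolio and risk-neutral prices coincide; use p* = (1.02−0.73)/(1.15−0.73) = 0.6905 for the latter.
Terminal values V(2,·): V(2,0)=5.0000, V(2,1)=5.0000, V(2,2)=0.0000
(1,0): S=144.5400. Δ = (V_up−V_dn)/(S_up−S_dn) = (5.0000−5.0000)/(166.2210−105.5142) = 0.0000. V = [p*·5.0000 + (1−p*)·5.0000]/1.02 = 4.9020. B = V − Δ·S = 4.9020.
(1,1): S=227.7000. Δ = (V_up−V_dn)/(S_up−S_dn) = (0.0000−5.0000)/(261.8550−166.2210) = -0.0523. V = [p*·0.0000 + (1−p*)·5.0000]/1.02 = 1.5173. B = V − Δ·S = 13.4220.
(0,0): S=198.0000. Δ = (V_up−V_dn)/(S_up−S_dn) = (1.5173−4.9020)/(227.7000−144.5400) = -0.0407. V = [p*·1.5173 + (1−p*)·4.9020]/1.02 = 2.5146. B = V − Δ·S = 10.5734.
Check: Δ(0,0)·S0 + B(0,0) = 2.5146 = V0.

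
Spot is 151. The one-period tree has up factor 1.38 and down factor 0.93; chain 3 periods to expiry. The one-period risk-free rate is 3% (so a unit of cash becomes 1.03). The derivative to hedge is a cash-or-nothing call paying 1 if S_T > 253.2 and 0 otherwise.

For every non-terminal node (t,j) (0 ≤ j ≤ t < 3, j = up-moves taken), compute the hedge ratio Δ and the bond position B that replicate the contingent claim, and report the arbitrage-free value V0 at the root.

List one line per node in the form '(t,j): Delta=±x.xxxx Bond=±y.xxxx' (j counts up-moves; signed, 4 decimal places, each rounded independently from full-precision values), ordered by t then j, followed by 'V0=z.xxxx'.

Under the risk-neutral measure, an up-move has probability p* = (R−d)/(u−d) = 0.2222 and values discount at R = 1.03.
Terminal payoffs: V(3,0)=0.0000, V(3,1)=0.0000, V(3,2)=1.0000, V(3,3)=1.0000
(2,0): S=130.5999. Δ = (V_up−V_dn)/(S_up−S_dn) = (0.0000−0.0000)/(180.2279−121.4579) = 0.0000. V = [p*·0.0000 + (1−p*)·0.0000]/1.03 = 0.0000. B = V − Δ·S = 0.0000.
(2,1): S=193.7934. Δ = (V_up−V_dn)/(S_up−S_dn) = (1.0000−0.0000)/(267.4349−180.2279) = 0.0115. V = [p*·1.0000 + (1−p*)·0.0000]/1.03 = 0.2157. B = V − Δ·S = -2.0065.
(2,2): S=287.5644. Δ = (V_up−V_dn)/(S_up−S_dn) = (1.0000−1.0000)/(396.8389−267.4349) = 0.0000. V = [p*·1.0000 + (1−p*)·1.0000]/1.03 = 0.9709. B = V − Δ·S = 0.9709.
(1,0): S=140.4300. Δ = (V_up−V_dn)/(S_up−S_dn) = (0.2157−0.0000)/(193.7934−130.5999) = 0.0034. V = [p*·0.2157 + (1−p*)·0.0000]/1.03 = 0.0465. B = V − Δ·S = -0.4329.
(1,1): S=208.3800. Δ = (V_up−V_dn)/(S_up−S_dn) = (0.9709−0.2157)/(287.5644−193.7934) = 0.0081. V = [p*·0.9709 + (1−p*)·0.2157]/1.03 = 0.3724. B = V − Δ·S = -1.3057.
(0,0): S=151.0000. Δ = (V_up−V_dn)/(S_up−S_dn) = (0.3724−0.0465)/(208.3800−140.4300) = 0.0048. V = [p*·0.3724 + (1−p*)·0.0465]/1.03 = 0.1155. B = V − Δ·S = -0.6086.
The time-0 hedge costs 0.1155, which is the no-arbitrage price.

(0,0): Delta=0.0048 Bond=-0.6086
(1,0): Delta=0.0034 Bond=-0.4329
(1,1): Delta=0.0081 Bond=-1.3057
(2,0): Delta=0.0000 Bond=0.0000
(2,1): Delta=0.0115 Bond=-2.0065
(2,2): Delta=0.0000 Bond=0.9709
V0=0.1155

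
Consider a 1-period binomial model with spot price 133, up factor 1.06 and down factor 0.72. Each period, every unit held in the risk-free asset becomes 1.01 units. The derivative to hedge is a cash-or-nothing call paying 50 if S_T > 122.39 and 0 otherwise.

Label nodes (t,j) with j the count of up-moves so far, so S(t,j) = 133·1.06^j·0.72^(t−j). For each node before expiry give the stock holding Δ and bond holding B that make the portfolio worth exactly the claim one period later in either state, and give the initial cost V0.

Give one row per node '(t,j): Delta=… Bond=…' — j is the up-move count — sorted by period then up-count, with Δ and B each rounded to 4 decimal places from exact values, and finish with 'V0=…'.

(0,0): Delta=1.1057 Bond=-104.8340
V0=42.2248

The replicating-portfolio and risk-neutral prices coincide; use p* = (1.01−0.72)/(1.06−0.72) = 0.8529 for the latter.
Terminal values V(1,·): V(1,0)=0.0000, V(1,1)=50.0000
Node (0,0) S=133.0000: V=(p*·50.0000+(1−p*)·0.0000)/1.01=42.2248; Δ=(50.0000−0.0000)/(140.9800−95.7600)=1.1057; B=V−Δ·S=-104.8340
Self-financing check: at every node Δ·S+B equals the discounted successor values.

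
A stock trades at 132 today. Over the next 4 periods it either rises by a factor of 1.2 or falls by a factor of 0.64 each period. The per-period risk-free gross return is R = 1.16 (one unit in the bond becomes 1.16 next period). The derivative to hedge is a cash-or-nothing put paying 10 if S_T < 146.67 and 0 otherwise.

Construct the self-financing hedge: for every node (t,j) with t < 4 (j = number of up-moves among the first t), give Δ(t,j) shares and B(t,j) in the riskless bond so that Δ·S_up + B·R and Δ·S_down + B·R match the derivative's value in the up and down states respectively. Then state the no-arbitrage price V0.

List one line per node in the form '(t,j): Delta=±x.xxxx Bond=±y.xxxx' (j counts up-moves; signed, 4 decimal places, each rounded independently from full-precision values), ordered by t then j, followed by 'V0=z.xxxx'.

(0,0): Delta=-0.0694 Bond=10.5766
(1,0): Delta=0.0000 Bond=6.4066
(1,1): Delta=-0.0722 Bond=12.7198
(2,0): Delta=0.0000 Bond=7.4316
(2,1): Delta=0.0000 Bond=7.4316
(2,2): Delta=-0.0752 Bond=15.3183
(3,0): Delta=0.0000 Bond=8.6207
(3,1): Delta=0.0000 Bond=8.6207
(3,2): Delta=0.0000 Bond=8.6207
(3,3): Delta=-0.0783 Bond=18.4729
V0=1.4168

No-arbitrage ⇒ martingale measure with p* = (R−d)/(u−d) = 0.9286.
Payoff layer (t=4): V(4,0)=10.0000, V(4,1)=10.0000, V(4,2)=10.0000, V(4,3)=10.0000, V(4,4)=0.0000
(3,0): S=34.6030. Δ = (V_up−V_dn)/(S_up−S_dn) = (10.0000−10.0000)/(41.5236−22.1459) = 0.0000. V = [p*·10.0000 + (1−p*)·10.0000]/1.16 = 8.6207. B = V − Δ·S = 8.6207.
(3,1): S=64.8806. Δ = (V_up−V_dn)/(S_up−S_dn) = (10.0000−10.0000)/(77.8568−41.5236) = 0.0000. V = [p*·10.0000 + (1−p*)·10.0000]/1.16 = 8.6207. B = V − Δ·S = 8.6207.
(3,2): S=121.6512. Δ = (V_up−V_dn)/(S_up−S_dn) = (10.0000−10.0000)/(145.9814−77.8568) = 0.0000. V = [p*·10.0000 + (1−p*)·10.0000]/1.16 = 8.6207. B = V − Δ·S = 8.6207.
(3,3): S=228.0960. Δ = (V_up−V_dn)/(S_up−S_dn) = (0.0000−10.0000)/(273.7152−145.9814) = -0.0783. V = [p*·0.0000 + (1−p*)·10.0000]/1.16 = 0.6158. B = V − Δ·S = 18.4729.
(2,0): S=54.0672. Δ = (V_up−V_dn)/(S_up−S_dn) = (8.6207−8.6207)/(64.8806−34.6030) = 0.0000. V = [p*·8.6207 + (1−p*)·8.6207]/1.16 = 7.4316. B = V − Δ·S = 7.4316.
(2,1): S=101.3760. Δ = (V_up−V_dn)/(S_up−S_dn) = (8.6207−8.6207)/(121.6512−64.8806) = 0.0000. V = [p*·8.6207 + (1−p*)·8.6207]/1.16 = 7.4316. B = V − Δ·S = 7.4316.
(2,2): S=190.0800. Δ = (V_up−V_dn)/(S_up−S_dn) = (0.6158−8.6207)/(228.0960−121.6512) = -0.0752. V = [p*·0.6158 + (1−p*)·8.6207]/1.16 = 1.0237. B = V − Δ·S = 15.3183.
(1,0): S=84.4800. Δ = (V_up−V_dn)/(S_up−S_dn) = (7.4316−7.4316)/(101.3760−54.0672) = 0.0000. V = [p*·7.4316 + (1−p*)·7.4316]/1.16 = 6.4066. B = V − Δ·S = 6.4066.
(1,1): S=158.4000. Δ = (V_up−V_dn)/(S_up−S_dn) = (1.0237−7.4316)/(190.0800−101.3760) = -0.0722. V = [p*·1.0237 + (1−p*)·7.4316]/1.16 = 1.2771. B = V − Δ·S = 12.7198.
(0,0): S=132.0000. Δ = (V_up−V_dn)/(S_up−S_dn) = (1.2771−6.4066)/(158.4000−84.4800) = -0.0694. V = [p*·1.2771 + (1−p*)·6.4066]/1.16 = 1.4168. B = V − Δ·S = 10.5766.
Root portfolio cost Δ·132+B reproduces V0=1.4168.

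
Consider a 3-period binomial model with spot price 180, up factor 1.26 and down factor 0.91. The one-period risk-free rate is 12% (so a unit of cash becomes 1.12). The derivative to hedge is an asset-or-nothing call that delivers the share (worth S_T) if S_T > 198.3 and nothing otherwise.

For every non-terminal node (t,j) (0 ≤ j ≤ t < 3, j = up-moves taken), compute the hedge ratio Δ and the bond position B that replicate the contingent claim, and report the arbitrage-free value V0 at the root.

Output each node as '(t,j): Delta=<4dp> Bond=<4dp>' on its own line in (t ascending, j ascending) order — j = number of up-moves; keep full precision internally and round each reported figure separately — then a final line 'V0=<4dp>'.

The replicating-portfolio and risk-neutral prices coincide; use p* = (1.12−0.91)/(1.26−0.91) = 0.6000 for the latter.
Payoff layer (t=3): V(3,0)=0.0000, V(3,1)=0.0000, V(3,2)=260.0489, V(3,3)=360.0677
Node (2,0) S=149.0580: V=(p*·0.0000+(1−p*)·0.0000)/1.12=0.0000; Δ=(0.0000−0.0000)/(187.8131−135.6428)=0.0000; B=V−Δ·S=0.0000
Node (2,1) S=206.3880: V=(p*·260.0489+(1−p*)·0.0000)/1.12=139.3119; Δ=(260.0489−0.0000)/(260.0489−187.8131)=3.6000; B=V−Δ·S=-603.6849
Node (2,2) S=285.7680: V=(p*·360.0677+(1−p*)·260.0489)/1.12=285.7680; Δ=(360.0677−260.0489)/(360.0677−260.0489)=1.0000; B=V−Δ·S=0.0000
Node (1,0) S=163.8000: V=(p*·139.3119+(1−p*)·0.0000)/1.12=74.6314; Δ=(139.3119−0.0000)/(206.3880−149.0580)=2.4300; B=V−Δ·S=-323.4026
Node (1,1) S=226.8000: V=(p*·285.7680+(1−p*)·139.3119)/1.12=202.8443; Δ=(285.7680−139.3119)/(285.7680−206.3880)=1.8450; B=V−Δ·S=-215.6017
Node (0,0) S=180.0000: V=(p*·202.8443+(1−p*)·74.6314)/1.12=135.3206; Δ=(202.8443−74.6314)/(226.8000−163.8000)=2.0351; B=V−Δ·S=-231.0019
Check: Δ(0,0)·S0 + B(0,0) = 135.3206 = V0.

(0,0): Delta=2.0351 Bond=-231.0019
(1,0): Delta=2.4300 Bond=-323.4026
(1,1): Delta=1.8450 Bond=-215.6017
(2,0): Delta=0.0000 Bond=0.0000
(2,1): Delta=3.6000 Bond=-603.6849
(2,2): Delta=1.0000 Bond=0.0000
V0=135.3206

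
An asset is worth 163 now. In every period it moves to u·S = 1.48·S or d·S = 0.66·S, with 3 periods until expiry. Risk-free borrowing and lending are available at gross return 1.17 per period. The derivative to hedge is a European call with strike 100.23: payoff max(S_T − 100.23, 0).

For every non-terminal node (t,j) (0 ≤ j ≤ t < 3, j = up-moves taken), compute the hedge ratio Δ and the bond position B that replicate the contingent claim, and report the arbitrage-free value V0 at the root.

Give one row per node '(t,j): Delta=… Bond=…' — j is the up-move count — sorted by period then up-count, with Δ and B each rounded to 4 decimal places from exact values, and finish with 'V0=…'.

(0,0): Delta=0.9583 Bond=-53.9852
(1,0): Delta=0.8045 Bond=-46.6179
(1,1): Delta=1.0000 Bond=-73.2194
(2,0): Delta=0.0834 Bond=-3.3393
(2,1): Delta=1.0000 Bond=-85.6667
(2,2): Delta=1.0000 Bond=-85.6667
V0=102.2197

No-arbitrage ⇒ martingale measure with p* = (R−d)/(u−d) = 0.6220.
At expiry t=3: V(3,0)=0.0000, V(3,1)=4.8541, V(3,2)=135.4132, V(3,3)=428.1821
Node (2,0) S=71.0028: V=(p*·4.8541+(1−p*)·0.0000)/1.17=2.5804; Δ=(4.8541−0.0000)/(105.0841−46.8618)=0.0834; B=V−Δ·S=-3.3393
Node (2,1) S=159.2184: V=(p*·135.4132+(1−p*)·4.8541)/1.17=73.5517; Δ=(135.4132−4.8541)/(235.6432−105.0841)=1.0000; B=V−Δ·S=-85.6667
Node (2,2) S=357.0352: V=(p*·428.1821+(1−p*)·135.4132)/1.17=271.3685; Δ=(428.1821−135.4132)/(528.4121−235.6432)=1.0000; B=V−Δ·S=-85.6667
Node (1,0) S=107.5800: V=(p*·73.5517+(1−p*)·2.5804)/1.17=39.9326; Δ=(73.5517−2.5804)/(159.2184−71.0028)=0.8045; B=V−Δ·S=-46.6179
Node (1,1) S=241.2400: V=(p*·271.3685+(1−p*)·73.5517)/1.17=168.0206; Δ=(271.3685−73.5517)/(357.0352−159.2184)=1.0000; B=V−Δ·S=-73.2194
Node (0,0) S=163.0000: V=(p*·168.0206+(1−p*)·39.9326)/1.17=102.2197; Δ=(168.0206−39.9326)/(241.2400−107.5800)=0.9583; B=V−Δ·S=-53.9852
Root portfolio cost Δ·163+B reproduces V0=102.2197.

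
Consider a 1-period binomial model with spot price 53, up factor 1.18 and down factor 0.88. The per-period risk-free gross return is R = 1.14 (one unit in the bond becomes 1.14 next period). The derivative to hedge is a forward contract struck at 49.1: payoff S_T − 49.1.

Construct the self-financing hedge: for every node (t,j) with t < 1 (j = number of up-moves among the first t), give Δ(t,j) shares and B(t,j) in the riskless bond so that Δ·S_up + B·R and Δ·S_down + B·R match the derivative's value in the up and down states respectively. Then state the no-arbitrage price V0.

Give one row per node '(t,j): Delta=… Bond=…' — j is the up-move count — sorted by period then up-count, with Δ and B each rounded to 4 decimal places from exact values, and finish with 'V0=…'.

Risk-neutral probability p* = (R−d)/(u−d) = (1.14−0.88)/(1.18−0.88) = 0.8667.
Terminal values V(1,·): V(1,0)=-2.4600, V(1,1)=13.4400
Node (0,0) S=53.0000: V=(p*·13.4400+(1−p*)·-2.4600)/1.14=9.9298; Δ=(13.4400−-2.4600)/(62.5400−46.6400)=1.0000; B=V−Δ·S=-43.0702
Check: Δ(0,0)·S0 + B(0,0) = 9.9298 = V0.

(0,0): Delta=1.0000 Bond=-43.0702
V0=9.9298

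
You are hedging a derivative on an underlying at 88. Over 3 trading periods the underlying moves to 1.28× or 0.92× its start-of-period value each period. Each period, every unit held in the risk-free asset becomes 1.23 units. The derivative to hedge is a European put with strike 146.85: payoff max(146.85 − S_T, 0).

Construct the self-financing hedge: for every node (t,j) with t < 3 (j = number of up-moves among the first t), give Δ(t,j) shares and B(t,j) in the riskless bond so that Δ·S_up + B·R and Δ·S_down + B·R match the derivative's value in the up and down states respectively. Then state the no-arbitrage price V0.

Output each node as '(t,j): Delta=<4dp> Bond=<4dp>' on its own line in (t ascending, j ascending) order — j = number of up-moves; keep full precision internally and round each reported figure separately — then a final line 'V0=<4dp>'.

(0,0): Delta=-0.4167 Bond=40.5244
(1,0): Delta=-1.0000 Bond=97.0652
(1,1): Delta=-0.3491 Bond=42.2289
(2,0): Delta=-1.0000 Bond=119.3902
(2,1): Delta=-1.0000 Bond=119.3902
(2,2): Delta=-0.2737 Bond=41.0627
V0=3.8507

No-arbitrage ⇒ martingale measure with p* = (R−d)/(u−d) = 0.8611.
Payoff layer (t=3): V(3,0)=78.3255, V(3,1)=51.5115, V(3,2)=14.2051, V(3,3)=0.0000
(2,0): S=74.4832. Δ = (V_up−V_dn)/(S_up−S_dn) = (51.5115−78.3255)/(95.3385−68.5245) = -1.0000. V = [p*·51.5115 + (1−p*)·78.3255]/1.23 = 44.9070. B = V − Δ·S = 119.3902.
(2,1): S=103.6288. Δ = (V_up−V_dn)/(S_up−S_dn) = (14.2051−51.5115)/(132.6449−95.3385) = -1.0000. V = [p*·14.2051 + (1−p*)·51.5115]/1.23 = 15.7614. B = V − Δ·S = 119.3902.
(2,2): S=144.1792. Δ = (V_up−V_dn)/(S_up−S_dn) = (0.0000−14.2051)/(184.5494−132.6449) = -0.2737. V = [p*·0.0000 + (1−p*)·14.2051]/1.23 = 1.6040. B = V − Δ·S = 41.0627.
(1,0): S=80.9600. Δ = (V_up−V_dn)/(S_up−S_dn) = (15.7614−44.9070)/(103.6288−74.4832) = -1.0000. V = [p*·15.7614 + (1−p*)·44.9070]/1.23 = 16.1052. B = V − Δ·S = 97.0652.
(1,1): S=112.6400. Δ = (V_up−V_dn)/(S_up−S_dn) = (1.6040−15.7614)/(144.1792−103.6288) = -0.3491. V = [p*·1.6040 + (1−p*)·15.7614]/1.23 = 2.9027. B = V − Δ·S = 42.2289.
(0,0): S=88.0000. Δ = (V_up−V_dn)/(S_up−S_dn) = (2.9027−16.1052)/(112.6400−80.9600) = -0.4167. V = [p*·2.9027 + (1−p*)·16.1052]/1.23 = 3.8507. B = V − Δ·S = 40.5244.
Self-financing check: at every node Δ·S+B equals the discounted successor values.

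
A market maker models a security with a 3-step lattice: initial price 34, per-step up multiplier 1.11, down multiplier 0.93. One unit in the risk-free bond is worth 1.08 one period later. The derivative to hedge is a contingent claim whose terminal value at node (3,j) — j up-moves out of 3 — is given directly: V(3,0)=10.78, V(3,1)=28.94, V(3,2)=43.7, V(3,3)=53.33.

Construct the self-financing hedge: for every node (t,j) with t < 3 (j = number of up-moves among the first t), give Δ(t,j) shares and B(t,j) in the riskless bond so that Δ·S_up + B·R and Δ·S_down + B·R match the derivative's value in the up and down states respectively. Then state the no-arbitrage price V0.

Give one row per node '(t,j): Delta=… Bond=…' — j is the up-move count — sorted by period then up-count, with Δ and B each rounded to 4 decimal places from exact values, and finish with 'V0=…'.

(0,0): Delta=1.5819 Bond=-15.6037
(1,0): Delta=2.4934 Bond=-45.6742
(1,1): Delta=1.4291 Bond=-11.0875
(2,0): Delta=3.4308 Bond=-76.8951
(2,1): Delta=2.3363 Bond=-43.8148
(2,2): Delta=1.2771 Bond=-5.6065
V0=38.1798

Under the risk-neutral measure, an up-move has probability p* = (R−d)/(u−d) = 0.8333 and values discount at R = 1.08.
At expiry t=3: V(3,0)=10.7800, V(3,1)=28.9400, V(3,2)=43.7000, V(3,3)=53.3300
  t=2,j=0: stock 29.4066 → up 32.6413 (V=28.9400), down 27.3481 (V=10.7800). Price 23.9938; hedge Δ=3.4308, bond B=-76.8951.
  t=2,j=1: stock 35.0982 → up 38.9590 (V=43.7000), down 32.6413 (V=28.9400). Price 38.1852; hedge Δ=2.3363, bond B=-43.8148.
  t=2,j=2: stock 41.8914 → up 46.4995 (V=53.3300), down 38.9590 (V=43.7000). Price 47.8935; hedge Δ=1.2771, bond B=-5.6065.
  t=1,j=0: stock 31.6200 → up 35.0982 (V=38.1852), down 29.4066 (V=23.9938). Price 33.1666; hedge Δ=2.4934, bond B=-45.6742.
  t=1,j=1: stock 37.7400 → up 41.8914 (V=47.8935), down 35.0982 (V=38.1852). Price 42.8477; hedge Δ=1.4291, bond B=-11.0875.
  t=0,j=0: stock 34.0000 → up 37.7400 (V=42.8477), down 31.6200 (V=33.1666). Price 38.1798; hedge Δ=1.5819, bond B=-15.6037.
Root portfolio cost Δ·34+B reproduces V0=38.1798.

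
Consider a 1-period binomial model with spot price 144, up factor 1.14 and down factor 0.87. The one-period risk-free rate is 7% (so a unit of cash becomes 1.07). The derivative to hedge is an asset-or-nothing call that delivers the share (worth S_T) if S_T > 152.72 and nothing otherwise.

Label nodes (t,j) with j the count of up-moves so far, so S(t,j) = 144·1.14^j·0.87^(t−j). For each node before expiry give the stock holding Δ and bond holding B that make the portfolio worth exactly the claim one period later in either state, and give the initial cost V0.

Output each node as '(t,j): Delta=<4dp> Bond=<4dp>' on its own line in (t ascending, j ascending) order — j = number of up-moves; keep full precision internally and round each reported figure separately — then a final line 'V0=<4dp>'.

(0,0): Delta=4.2222 Bond=-494.3551
V0=113.6449

Under the risk-neutral measure, an up-move has probability p* = (R−d)/(u−d) = 0.7407 and values discount at R = 1.07.
Terminal payoffs: V(1,0)=0.0000, V(1,1)=164.1600
(0,0): S=144.0000. Δ = (V_up−V_dn)/(S_up−S_dn) = (164.1600−0.0000)/(164.1600−125.2800) = 4.2222. V = [p*·164.1600 + (1−p*)·0.0000]/1.07 = 113.6449. B = V − Δ·S = -494.3551.
The time-0 hedge costs 113.6449, which is the no-arbitrage price.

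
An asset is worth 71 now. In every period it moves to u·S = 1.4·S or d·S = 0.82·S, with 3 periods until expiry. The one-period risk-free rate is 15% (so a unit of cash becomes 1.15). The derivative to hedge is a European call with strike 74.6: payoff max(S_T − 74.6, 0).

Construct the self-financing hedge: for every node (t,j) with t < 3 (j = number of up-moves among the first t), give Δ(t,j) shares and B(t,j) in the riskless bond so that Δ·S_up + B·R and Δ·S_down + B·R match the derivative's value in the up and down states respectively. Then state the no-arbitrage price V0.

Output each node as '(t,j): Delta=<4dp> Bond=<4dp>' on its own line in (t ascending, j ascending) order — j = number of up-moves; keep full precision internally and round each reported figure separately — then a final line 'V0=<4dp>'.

(0,0): Delta=0.8356 Bond=-33.8940
(1,0): Delta=0.5789 Bond=-24.0324
(1,1): Delta=0.9495 Bond=-50.3007
(2,0): Delta=0.0000 Bond=0.0000
(2,1): Delta=0.8358 Bond=-48.5745
(2,2): Delta=1.0000 Bond=-64.8696
V0=25.4349

The replicating-portfolio and risk-neutral prices coincide; use p* = (1.15−0.82)/(1.4−0.82) = 0.5690 for the latter.
Terminal payoffs: V(3,0)=0.0000, V(3,1)=0.0000, V(3,2)=39.5112, V(3,3)=120.2240
(2,0): S=47.7404. Δ = (V_up−V_dn)/(S_up−S_dn) = (0.0000−0.0000)/(66.8366−39.1471) = 0.0000. V = [p*·0.0000 + (1−p*)·0.0000]/1.15 = 0.0000. B = V − Δ·S = 0.0000.
(2,1): S=81.5080. Δ = (V_up−V_dn)/(S_up−S_dn) = (39.5112−0.0000)/(114.1112−66.8366) = 0.8358. V = [p*·39.5112 + (1−p*)·0.0000]/1.15 = 19.5483. B = V − Δ·S = -48.5745.
(2,2): S=139.1600. Δ = (V_up−V_dn)/(S_up−S_dn) = (120.2240−39.5112)/(194.8240−114.1112) = 1.0000. V = [p*·120.2240 + (1−p*)·39.5112]/1.15 = 74.2904. B = V − Δ·S = -64.8696.
(1,0): S=58.2200. Δ = (V_up−V_dn)/(S_up−S_dn) = (19.5483−0.0000)/(81.5080−47.7404) = 0.5789. V = [p*·19.5483 + (1−p*)·0.0000]/1.15 = 9.6716. B = V − Δ·S = -24.0324.
(1,1): S=99.4000. Δ = (V_up−V_dn)/(S_up−S_dn) = (74.2904−19.5483)/(139.1600−81.5080) = 0.9495. V = [p*·74.2904 + (1−p*)·19.5483]/1.15 = 44.0823. B = V − Δ·S = -50.3007.
(0,0): S=71.0000. Δ = (V_up−V_dn)/(S_up−S_dn) = (44.0823−9.6716)/(99.4000−58.2200) = 0.8356. V = [p*·44.0823 + (1−p*)·9.6716]/1.15 = 25.4349. B = V − Δ·S = -33.8940.
The time-0 hedge costs 25.4349, which is the no-arbitrage price.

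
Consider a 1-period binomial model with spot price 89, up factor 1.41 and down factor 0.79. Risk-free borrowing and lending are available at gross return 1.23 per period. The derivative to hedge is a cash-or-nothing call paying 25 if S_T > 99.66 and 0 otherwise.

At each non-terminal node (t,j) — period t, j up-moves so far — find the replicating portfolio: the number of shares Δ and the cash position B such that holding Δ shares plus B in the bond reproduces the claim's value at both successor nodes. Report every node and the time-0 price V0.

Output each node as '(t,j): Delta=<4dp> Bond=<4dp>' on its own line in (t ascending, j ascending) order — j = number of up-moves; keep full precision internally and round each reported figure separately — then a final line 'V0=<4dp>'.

(0,0): Delta=0.4531 Bond=-25.8982
V0=14.4243

Under the risk-neutral measure, an up-move has probability p* = (R−d)/(u−d) = 0.7097 and values discount at R = 1.23.
Terminal payoffs: V(1,0)=0.0000, V(1,1)=25.0000
  t=0,j=0: stock 89.0000 → up 125.4900 (V=25.0000), down 70.3100 (V=0.0000). Price 14.4243; hedge Δ=0.4531, bond B=-25.8982.
Each (Δ,B) replicates both successor values, so the strategy is self-financing and V0 is arbitrage-free.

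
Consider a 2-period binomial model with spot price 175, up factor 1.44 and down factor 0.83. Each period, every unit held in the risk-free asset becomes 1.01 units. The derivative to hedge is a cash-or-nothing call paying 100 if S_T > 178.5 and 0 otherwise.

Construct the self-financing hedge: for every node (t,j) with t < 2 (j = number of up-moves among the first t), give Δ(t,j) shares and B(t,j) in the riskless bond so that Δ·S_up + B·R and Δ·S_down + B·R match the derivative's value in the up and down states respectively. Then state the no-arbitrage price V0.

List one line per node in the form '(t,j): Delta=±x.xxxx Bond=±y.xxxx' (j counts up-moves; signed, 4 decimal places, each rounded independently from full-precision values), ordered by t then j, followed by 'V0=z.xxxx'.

(0,0): Delta=0.6538 Bond=-65.0984
(1,0): Delta=1.1286 Bond=-134.7184
(1,1): Delta=0.0000 Bond=99.0099
V0=49.3178

Risk-neutral probability p* = (R−d)/(u−d) = (1.01−0.83)/(1.44−0.83) = 0.2951.
Payoff layer (t=2): V(2,0)=0.0000, V(2,1)=100.0000, V(2,2)=100.0000
Node (1,0) S=145.2500: V=(p*·100.0000+(1−p*)·0.0000)/1.01=29.2160; Δ=(100.0000−0.0000)/(209.1600−120.5575)=1.1286; B=V−Δ·S=-134.7184
Node (1,1) S=252.0000: V=(p*·100.0000+(1−p*)·100.0000)/1.01=99.0099; Δ=(100.0000−100.0000)/(362.8800−209.1600)=0.0000; B=V−Δ·S=99.0099
Node (0,0) S=175.0000: V=(p*·99.0099+(1−p*)·29.2160)/1.01=49.3178; Δ=(99.0099−29.2160)/(252.0000−145.2500)=0.6538; B=V−Δ·S=-65.0984
The time-0 hedge costs 49.3178, which is the no-arbitrage price.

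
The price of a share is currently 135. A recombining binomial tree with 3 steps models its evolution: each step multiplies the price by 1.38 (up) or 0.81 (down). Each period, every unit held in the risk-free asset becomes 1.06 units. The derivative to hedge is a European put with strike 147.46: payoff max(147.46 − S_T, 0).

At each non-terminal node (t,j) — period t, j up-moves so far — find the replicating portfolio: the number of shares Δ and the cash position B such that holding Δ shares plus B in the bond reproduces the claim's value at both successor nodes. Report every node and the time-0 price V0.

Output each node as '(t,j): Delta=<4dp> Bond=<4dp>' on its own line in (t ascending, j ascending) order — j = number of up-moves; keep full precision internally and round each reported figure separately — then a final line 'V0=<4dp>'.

(0,0): Delta=-0.3277 Bond=64.2769
(1,0): Delta=-0.5965 Bond=97.5204
(1,1): Delta=-0.1258 Bond=30.5183
(2,0): Delta=-1.0000 Bond=139.1132
(2,1): Delta=-0.2933 Bond=57.6224
(2,2): Delta=0.0000 Bond=0.0000
V0=20.0328

Under the risk-neutral measure, an up-move has probability p* = (R−d)/(u−d) = 0.4386 and values discount at R = 1.06.
Terminal payoffs: V(3,0)=75.7155, V(3,1)=25.2286, V(3,2)=0.0000, V(3,3)=0.0000
  t=2,j=0: stock 88.5735 → up 122.2314 (V=25.2286), down 71.7445 (V=75.7155). Price 50.5397; hedge Δ=-1.0000, bond B=139.1132.
  t=2,j=1: stock 150.9030 → up 208.2461 (V=0.0000), down 122.2314 (V=25.2286). Price 13.3617; hedge Δ=-0.2933, bond B=57.6224.
  t=2,j=2: stock 257.0940 → up 354.7897 (V=0.0000), down 208.2461 (V=0.0000). Price 0.0000; hedge Δ=0.0000, bond B=0.0000.
  t=1,j=0: stock 109.3500 → up 150.9030 (V=13.3617), down 88.5735 (V=50.5397). Price 32.2958; hedge Δ=-0.5965, bond B=97.5204.
  t=1,j=1: stock 186.3000 → up 257.0940 (V=0.0000), down 150.9030 (V=13.3617). Price 7.0767; hedge Δ=-0.1258, bond B=30.5183.
  t=0,j=0: stock 135.0000 → up 186.3000 (V=7.0767), down 109.3500 (V=32.2958). Price 20.0328; hedge Δ=-0.3277, bond B=64.2769.
Root portfolio cost Δ·135+B reproduces V0=20.0328.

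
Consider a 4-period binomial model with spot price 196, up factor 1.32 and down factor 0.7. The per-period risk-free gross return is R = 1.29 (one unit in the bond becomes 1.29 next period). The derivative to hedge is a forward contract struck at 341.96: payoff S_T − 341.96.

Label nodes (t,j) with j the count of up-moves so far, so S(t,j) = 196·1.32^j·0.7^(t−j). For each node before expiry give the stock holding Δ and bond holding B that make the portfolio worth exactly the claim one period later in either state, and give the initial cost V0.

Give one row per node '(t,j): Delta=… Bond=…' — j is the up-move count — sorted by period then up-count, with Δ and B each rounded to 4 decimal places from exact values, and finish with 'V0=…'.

No-arbitrage ⇒ martingale measure with p* = (R−d)/(u−d) = 0.9516.
At expiry t=4: V(4,0)=-294.9004, V(4,1)=-253.2190, V(4,2)=-174.6199, V(4,3)=-26.4044, V(4,4)=253.0877
  t=3,j=0: stock 67.2280 → up 88.7410 (V=-253.2190), down 47.0596 (V=-294.9004). Price -197.8573; hedge Δ=1.0000, bond B=-265.0853.
  t=3,j=1: stock 126.7728 → up 167.3401 (V=-174.6199), down 88.7410 (V=-253.2190). Price -138.3125; hedge Δ=1.0000, bond B=-265.0853.
  t=3,j=2: stock 239.0573 → up 315.5556 (V=-26.4044), down 167.3401 (V=-174.6199). Price -26.0280; hedge Δ=1.0000, bond B=-265.0853.
  t=3,j=3: stock 450.7937 → up 595.0477 (V=253.0877), down 315.5556 (V=-26.4044). Price 185.7085; hedge Δ=1.0000, bond B=-265.0853.
  t=2,j=0: stock 96.0400 → up 126.7728 (V=-138.3125), down 67.2280 (V=-197.8573). Price -109.4525; hedge Δ=1.0000, bond B=-205.4925.
  t=2,j=1: stock 181.1040 → up 239.0573 (V=-26.0280), down 126.7728 (V=-138.3125). Price -24.3885; hedge Δ=1.0000, bond B=-205.4925.
  t=2,j=2: stock 341.5104 → up 450.7937 (V=185.7085), down 239.0573 (V=-26.0280). Price 136.0179; hedge Δ=1.0000, bond B=-205.4925.
  t=1,j=0: stock 137.2000 → up 181.1040 (V=-24.3885), down 96.0400 (V=-109.4525). Price -22.0965; hedge Δ=1.0000, bond B=-159.2965.
  t=1,j=1: stock 258.7200 → up 341.5104 (V=136.0179), down 181.1040 (V=-24.3885). Price 99.4235; hedge Δ=1.0000, bond B=-159.2965.
  t=0,j=0: stock 196.0000 → up 258.7200 (V=99.4235), down 137.2000 (V=-22.0965). Price 72.5144; hedge Δ=1.0000, bond B=-123.4856.
The time-0 hedge costs 72.5144, which is the no-arbitrage price.

(0,0): Delta=1.0000 Bond=-123.4856
(1,0): Delta=1.0000 Bond=-159.2965
(1,1): Delta=1.0000 Bond=-159.2965
(2,0): Delta=1.0000 Bond=-205.4925
(2,1): Delta=1.0000 Bond=-205.4925
(2,2): Delta=1.0000 Bond=-205.4925
(3,0): Delta=1.0000 Bond=-265.0853
(3,1): Delta=1.0000 Bond=-265.0853
(3,2): Delta=1.0000 Bond=-265.0853
(3,3): Delta=1.0000 Bond=-265.0853
V0=72.5144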